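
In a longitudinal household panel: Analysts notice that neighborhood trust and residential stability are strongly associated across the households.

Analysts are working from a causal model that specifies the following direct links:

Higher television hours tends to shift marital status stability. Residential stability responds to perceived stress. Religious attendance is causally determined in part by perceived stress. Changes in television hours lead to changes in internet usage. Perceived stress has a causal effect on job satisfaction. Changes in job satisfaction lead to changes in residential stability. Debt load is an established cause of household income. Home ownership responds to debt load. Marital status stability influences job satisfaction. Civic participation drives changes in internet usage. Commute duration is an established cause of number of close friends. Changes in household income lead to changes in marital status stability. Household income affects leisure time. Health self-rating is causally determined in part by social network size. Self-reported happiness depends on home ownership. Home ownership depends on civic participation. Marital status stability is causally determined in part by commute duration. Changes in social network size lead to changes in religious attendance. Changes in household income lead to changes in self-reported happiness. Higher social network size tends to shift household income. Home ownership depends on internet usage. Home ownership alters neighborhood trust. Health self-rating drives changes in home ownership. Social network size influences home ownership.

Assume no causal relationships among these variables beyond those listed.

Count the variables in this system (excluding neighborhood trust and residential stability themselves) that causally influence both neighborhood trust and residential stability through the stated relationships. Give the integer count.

3

The common causes are: debt load (to neighborhood trust via debt load → home ownership → neighborhood trust; to residential stability via debt load → household income → marital status stability → job satisfaction → residential stability); social network size (to neighborhood trust via social network size → home ownership → neighborhood trust; to residential stability via social network size → household income → marital status stability → job satisfaction → residential stability); television hours (to neighborhood trust via television hours → internet usage → home ownership → neighborhood trust; to residential stability via television hours → marital status stability → job satisfaction → residential stability).
Every other variable lacks a causal path to at least one of neighborhood trust and residential stability.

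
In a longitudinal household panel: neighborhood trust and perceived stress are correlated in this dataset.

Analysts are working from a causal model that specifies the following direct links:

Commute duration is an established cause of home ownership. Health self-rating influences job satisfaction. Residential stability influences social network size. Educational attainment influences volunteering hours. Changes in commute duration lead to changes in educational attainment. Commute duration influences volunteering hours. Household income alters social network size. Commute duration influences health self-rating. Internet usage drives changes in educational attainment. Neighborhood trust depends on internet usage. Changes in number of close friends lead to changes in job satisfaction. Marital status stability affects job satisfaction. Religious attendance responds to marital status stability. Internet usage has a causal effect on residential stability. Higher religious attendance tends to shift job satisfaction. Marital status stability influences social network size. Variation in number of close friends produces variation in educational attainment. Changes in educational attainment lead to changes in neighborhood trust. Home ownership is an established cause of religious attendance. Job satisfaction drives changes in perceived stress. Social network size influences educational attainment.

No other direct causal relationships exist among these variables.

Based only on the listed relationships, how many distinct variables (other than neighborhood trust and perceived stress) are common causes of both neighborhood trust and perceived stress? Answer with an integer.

The common causes are: commute duration (to neighborhood trust via commute duration → educational attainment → neighborhood trust; to perceived stress via commute duration → health self-rating → job satisfaction → perceived stress); marital status stability (to neighborhood trust via marital status stability → social network size → educational attainment → neighborhood trust; to perceived stress via marital status stability → job satisfaction → perceived stress); number of close friends (to neighborhood trust via number of close friends → educational attainment → neighborhood trust; to perceived stress via number of close friends → job satisfaction → perceived stress).
Every other variable lacks a causal path to at least one of neighborhood trust and perceived stress.

3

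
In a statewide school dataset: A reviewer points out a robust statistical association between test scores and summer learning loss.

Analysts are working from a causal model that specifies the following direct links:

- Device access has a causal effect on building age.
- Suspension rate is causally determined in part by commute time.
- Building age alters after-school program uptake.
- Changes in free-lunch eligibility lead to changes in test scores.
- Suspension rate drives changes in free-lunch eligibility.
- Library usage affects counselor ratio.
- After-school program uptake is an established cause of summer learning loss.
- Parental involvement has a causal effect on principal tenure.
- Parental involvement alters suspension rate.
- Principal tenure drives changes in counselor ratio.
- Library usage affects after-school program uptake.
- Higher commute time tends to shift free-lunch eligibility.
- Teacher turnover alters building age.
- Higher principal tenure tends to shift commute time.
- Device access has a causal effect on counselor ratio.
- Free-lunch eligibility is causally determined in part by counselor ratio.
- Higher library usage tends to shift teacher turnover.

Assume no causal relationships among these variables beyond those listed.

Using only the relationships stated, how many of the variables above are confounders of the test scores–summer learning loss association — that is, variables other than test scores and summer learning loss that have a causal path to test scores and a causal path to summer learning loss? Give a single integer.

The common causes are: device access (to test scores via device access → counselor ratio → free-lunch eligibility → test scores; to summer learning loss via device access → building age → after-school program uptake → summer learning loss); library usage (to test scores via library usage → counselor ratio → free-lunch eligibility → test scores; to summer learning loss via library usage → after-school program uptake → summer learning loss).
Every other variable lacks a causal path to at least one of test scores and summer learning loss.

2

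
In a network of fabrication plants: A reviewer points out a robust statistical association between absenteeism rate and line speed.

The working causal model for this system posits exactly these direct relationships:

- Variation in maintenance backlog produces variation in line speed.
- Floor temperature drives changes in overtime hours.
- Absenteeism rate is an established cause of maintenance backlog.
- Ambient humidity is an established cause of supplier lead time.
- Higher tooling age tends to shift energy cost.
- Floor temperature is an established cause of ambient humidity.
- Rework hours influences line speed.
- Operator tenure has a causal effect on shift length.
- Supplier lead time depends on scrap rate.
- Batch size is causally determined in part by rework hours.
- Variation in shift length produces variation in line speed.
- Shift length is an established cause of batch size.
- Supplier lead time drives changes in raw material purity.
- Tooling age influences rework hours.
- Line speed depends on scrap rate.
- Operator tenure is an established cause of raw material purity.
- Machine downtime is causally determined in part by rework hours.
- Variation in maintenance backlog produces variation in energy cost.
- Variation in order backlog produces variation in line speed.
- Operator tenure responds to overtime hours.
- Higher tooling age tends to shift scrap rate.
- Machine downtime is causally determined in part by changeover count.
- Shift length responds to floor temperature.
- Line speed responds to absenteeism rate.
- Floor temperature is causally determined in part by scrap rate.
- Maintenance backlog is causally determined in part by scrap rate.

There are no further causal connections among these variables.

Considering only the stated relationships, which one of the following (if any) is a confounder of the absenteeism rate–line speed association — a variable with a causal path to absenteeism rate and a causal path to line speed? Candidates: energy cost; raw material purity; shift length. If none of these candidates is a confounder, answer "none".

none

None of the listed candidates has causal paths to both absenteeism rate and line speed in the stated relationships, so none is a common cause.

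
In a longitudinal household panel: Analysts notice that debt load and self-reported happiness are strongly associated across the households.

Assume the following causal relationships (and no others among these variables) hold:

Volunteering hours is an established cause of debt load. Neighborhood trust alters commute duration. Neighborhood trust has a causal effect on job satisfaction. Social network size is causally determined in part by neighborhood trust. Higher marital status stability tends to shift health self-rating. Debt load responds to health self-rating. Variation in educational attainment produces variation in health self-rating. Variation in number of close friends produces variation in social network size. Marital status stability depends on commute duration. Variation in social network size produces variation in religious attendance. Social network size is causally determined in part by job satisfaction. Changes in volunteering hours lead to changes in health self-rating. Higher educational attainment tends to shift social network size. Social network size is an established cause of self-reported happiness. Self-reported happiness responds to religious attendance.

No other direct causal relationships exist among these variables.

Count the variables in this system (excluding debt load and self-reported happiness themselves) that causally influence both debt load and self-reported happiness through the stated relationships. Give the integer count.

The common causes are: educational attainment (to debt load via educational attainment → health self-rating → debt load; to self-reported happiness via educational attainment → social network size → self-reported happiness); neighborhood trust (to debt load via neighborhood trust → commute duration → marital status stability → health self-rating → debt load; to self-reported happiness via neighborhood trust → social network size → self-reported happiness).
Every other variable lacks a causal path to at least one of debt load and self-reported happiness.

2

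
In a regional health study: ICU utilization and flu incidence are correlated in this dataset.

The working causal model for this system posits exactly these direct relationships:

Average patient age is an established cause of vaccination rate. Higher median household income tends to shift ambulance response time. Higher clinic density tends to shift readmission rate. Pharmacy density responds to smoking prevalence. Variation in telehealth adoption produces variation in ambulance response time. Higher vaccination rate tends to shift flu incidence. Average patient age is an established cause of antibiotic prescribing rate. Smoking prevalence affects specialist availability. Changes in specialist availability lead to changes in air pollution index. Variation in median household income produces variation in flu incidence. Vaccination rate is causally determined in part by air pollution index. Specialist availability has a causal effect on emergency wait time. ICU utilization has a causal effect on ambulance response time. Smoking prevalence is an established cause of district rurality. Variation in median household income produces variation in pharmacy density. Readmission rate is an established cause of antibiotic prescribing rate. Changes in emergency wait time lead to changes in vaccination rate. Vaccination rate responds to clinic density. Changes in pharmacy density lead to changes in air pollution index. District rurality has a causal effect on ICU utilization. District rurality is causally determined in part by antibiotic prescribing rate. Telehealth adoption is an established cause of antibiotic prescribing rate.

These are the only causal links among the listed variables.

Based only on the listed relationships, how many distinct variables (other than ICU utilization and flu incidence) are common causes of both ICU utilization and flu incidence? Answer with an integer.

3

The common causes are: average patient age (to ICU utilization via average patient age → antibiotic prescribing rate → district rurality → ICU utilization; to flu incidence via average patient age → vaccination rate → flu incidence); clinic density (to ICU utilization via clinic density → readmission rate → antibiotic prescribing rate → district rurality → ICU utilization; to flu incidence via clinic density → vaccination rate → flu incidence); smoking prevalence (to ICU utilization via smoking prevalence → district rurality → ICU utilization; to flu incidence via smoking prevalence → pharmacy density → air pollution index → vaccination rate → flu incidence).
Every other variable lacks a causal path to at least one of ICU utilization and flu incidence.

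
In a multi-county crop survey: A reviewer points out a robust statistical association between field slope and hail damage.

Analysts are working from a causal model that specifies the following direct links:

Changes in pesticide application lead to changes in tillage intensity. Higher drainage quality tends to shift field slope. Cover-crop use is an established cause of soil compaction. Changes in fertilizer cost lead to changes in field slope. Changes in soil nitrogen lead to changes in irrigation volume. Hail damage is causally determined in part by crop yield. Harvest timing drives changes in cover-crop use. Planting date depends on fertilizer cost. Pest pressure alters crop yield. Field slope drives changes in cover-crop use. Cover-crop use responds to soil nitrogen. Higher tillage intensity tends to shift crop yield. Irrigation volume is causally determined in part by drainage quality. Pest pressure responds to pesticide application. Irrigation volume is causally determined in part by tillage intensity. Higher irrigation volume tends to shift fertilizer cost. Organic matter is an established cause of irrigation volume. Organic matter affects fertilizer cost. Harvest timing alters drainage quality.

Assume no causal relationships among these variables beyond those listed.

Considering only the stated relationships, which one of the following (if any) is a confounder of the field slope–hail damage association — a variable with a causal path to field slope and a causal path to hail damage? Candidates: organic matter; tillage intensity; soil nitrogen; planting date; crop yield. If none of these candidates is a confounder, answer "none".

tillage intensity

Tillage intensity causes field slope (tillage intensity → irrigation volume → fertilizer cost → field slope) and also causes hail damage (tillage intensity → crop yield → hail damage); it is a common cause of both.
Each of the other candidates lacks a causal path to at least one of field slope and hail damage, so they do not confound the relationship.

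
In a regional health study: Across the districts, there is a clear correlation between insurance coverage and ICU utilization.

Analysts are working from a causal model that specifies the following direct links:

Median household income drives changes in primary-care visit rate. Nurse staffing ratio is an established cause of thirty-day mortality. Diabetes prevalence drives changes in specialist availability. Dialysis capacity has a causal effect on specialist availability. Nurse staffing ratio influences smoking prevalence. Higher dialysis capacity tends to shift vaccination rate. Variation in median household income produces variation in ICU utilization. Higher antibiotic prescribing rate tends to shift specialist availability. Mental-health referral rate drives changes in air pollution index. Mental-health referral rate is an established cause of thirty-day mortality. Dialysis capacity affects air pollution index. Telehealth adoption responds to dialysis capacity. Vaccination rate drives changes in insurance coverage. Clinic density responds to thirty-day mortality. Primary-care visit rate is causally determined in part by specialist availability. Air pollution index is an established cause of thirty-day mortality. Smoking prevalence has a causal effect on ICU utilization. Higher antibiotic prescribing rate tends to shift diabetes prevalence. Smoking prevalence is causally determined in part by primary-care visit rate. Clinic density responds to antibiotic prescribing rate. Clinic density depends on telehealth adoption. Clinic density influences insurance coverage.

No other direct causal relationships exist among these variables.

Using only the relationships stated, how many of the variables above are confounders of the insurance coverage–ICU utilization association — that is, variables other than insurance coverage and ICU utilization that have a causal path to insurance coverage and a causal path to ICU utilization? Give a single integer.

The common causes are: antibiotic prescribing rate (to insurance coverage via antibiotic prescribing rate → clinic density → insurance coverage; to ICU utilization via antibiotic prescribing rate → specialist availability → primary-care visit rate → smoking prevalence → ICU utilization); dialysis capacity (to insurance coverage via dialysis capacity → vaccination rate → insurance coverage; to ICU utilization via dialysis capacity → specialist availability → primary-care visit rate → smoking prevalence → ICU utilization); nurse staffing ratio (to insurance coverage via nurse staffing ratio → thirty-day mortality → clinic density → insurance coverage; to ICU utilization via nurse staffing ratio → smoking prevalence → ICU utilization).
Every other variable lacks a causal path to at least one of insurance coverage and ICU utilization.

3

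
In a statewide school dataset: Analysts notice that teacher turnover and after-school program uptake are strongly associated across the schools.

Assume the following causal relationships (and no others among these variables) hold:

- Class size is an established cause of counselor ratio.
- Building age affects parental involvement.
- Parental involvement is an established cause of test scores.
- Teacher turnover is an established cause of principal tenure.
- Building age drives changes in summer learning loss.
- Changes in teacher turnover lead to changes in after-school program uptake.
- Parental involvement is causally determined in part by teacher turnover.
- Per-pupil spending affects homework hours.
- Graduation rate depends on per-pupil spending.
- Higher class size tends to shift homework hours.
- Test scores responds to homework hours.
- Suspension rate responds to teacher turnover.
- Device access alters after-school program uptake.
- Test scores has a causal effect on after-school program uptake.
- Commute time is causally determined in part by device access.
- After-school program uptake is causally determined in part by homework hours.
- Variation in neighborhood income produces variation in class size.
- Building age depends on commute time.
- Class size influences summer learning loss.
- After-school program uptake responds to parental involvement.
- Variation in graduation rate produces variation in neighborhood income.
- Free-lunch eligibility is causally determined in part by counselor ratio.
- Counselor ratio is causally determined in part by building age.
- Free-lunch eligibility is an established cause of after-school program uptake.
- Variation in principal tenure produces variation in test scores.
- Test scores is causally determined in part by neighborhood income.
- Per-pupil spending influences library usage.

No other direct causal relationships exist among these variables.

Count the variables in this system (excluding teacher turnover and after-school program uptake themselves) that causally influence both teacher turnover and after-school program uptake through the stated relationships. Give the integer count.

0

No listed variable has a causal path to both teacher turnover and after-school program uptake, so there are no common causes.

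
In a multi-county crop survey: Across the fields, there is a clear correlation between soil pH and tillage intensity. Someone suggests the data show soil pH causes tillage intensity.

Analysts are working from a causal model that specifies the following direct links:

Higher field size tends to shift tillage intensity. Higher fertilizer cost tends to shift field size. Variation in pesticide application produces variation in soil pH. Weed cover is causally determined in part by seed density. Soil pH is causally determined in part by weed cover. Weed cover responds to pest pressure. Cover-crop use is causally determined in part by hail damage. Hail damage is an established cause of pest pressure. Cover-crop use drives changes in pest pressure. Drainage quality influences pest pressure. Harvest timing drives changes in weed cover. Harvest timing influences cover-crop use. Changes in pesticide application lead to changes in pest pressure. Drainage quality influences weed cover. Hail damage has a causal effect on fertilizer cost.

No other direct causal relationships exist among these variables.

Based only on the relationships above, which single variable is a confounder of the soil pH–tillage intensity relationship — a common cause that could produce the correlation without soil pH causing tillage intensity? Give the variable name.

Hail damage has a causal path to soil pH (hail damage → pest pressure → weed cover → soil pH) and a separate causal path to tillage intensity (hail damage → fertilizer cost → field size → tillage intensity), so it is a common cause of both.
No stated relationship gives soil pH a causal route to tillage intensity, so the correlation is explained by the shared upstream cause rather than a direct effect.

hail damage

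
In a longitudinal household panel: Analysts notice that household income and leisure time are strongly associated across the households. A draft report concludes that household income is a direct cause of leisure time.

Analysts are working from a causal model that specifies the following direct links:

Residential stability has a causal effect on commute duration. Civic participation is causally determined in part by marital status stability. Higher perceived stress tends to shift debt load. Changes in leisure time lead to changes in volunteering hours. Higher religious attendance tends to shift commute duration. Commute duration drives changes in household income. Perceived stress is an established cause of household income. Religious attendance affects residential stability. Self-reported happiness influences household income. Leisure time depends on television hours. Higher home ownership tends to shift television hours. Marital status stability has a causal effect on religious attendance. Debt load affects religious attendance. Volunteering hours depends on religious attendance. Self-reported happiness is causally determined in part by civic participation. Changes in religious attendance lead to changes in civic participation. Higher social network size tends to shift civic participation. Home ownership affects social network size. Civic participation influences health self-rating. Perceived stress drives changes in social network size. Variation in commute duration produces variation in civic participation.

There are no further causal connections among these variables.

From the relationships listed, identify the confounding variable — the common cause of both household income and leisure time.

Home ownership has a causal path to household income (home ownership → social network size → civic participation → self-reported happiness → household income) and a separate causal path to leisure time (home ownership → television hours → leisure time), so it is a common cause of both.
No stated relationship gives household income a causal route to leisure time, so the correlation is explained by the shared upstream cause rather than a direct effect.

home ownership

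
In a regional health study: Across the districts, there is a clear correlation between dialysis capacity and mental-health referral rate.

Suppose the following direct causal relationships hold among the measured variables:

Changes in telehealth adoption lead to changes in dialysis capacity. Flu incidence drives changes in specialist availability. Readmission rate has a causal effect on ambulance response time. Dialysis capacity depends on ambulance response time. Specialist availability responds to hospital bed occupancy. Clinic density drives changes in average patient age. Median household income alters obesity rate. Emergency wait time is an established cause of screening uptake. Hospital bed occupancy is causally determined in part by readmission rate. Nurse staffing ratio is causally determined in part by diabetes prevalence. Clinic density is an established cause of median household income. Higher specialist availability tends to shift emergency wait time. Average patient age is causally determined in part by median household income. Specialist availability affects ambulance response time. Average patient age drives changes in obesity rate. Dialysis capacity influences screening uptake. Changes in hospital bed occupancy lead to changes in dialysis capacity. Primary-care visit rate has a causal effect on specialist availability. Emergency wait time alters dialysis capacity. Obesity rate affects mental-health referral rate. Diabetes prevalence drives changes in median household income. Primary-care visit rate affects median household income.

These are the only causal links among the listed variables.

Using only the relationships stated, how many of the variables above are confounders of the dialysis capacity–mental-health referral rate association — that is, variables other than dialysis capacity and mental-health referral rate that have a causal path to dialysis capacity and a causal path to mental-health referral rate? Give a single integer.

The common causes are: primary-care visit rate (to dialysis capacity via primary-care visit rate → specialist availability → ambulance response time → dialysis capacity; to mental-health referral rate via primary-care visit rate → median household income → obesity rate → mental-health referral rate).
Every other variable lacks a causal path to at least one of dialysis capacity and mental-health referral rate.

1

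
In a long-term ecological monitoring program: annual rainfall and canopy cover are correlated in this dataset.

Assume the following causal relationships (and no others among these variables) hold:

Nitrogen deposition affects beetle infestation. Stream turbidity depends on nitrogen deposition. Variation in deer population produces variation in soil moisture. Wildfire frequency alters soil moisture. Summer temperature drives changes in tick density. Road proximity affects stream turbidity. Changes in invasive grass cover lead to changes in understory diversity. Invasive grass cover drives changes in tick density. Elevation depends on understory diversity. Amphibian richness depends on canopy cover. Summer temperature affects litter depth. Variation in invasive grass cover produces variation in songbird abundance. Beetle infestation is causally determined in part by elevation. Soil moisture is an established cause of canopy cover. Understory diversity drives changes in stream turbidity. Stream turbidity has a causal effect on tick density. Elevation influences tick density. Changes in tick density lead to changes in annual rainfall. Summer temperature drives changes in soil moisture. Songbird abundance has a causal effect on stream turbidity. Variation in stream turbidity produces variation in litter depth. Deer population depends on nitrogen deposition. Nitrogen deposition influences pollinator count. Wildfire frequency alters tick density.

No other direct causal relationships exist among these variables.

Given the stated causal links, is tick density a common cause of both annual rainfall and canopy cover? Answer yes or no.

Tick density has no stated causal path to canopy cover. A confounder must cause both variables, so tick density does not qualify.

no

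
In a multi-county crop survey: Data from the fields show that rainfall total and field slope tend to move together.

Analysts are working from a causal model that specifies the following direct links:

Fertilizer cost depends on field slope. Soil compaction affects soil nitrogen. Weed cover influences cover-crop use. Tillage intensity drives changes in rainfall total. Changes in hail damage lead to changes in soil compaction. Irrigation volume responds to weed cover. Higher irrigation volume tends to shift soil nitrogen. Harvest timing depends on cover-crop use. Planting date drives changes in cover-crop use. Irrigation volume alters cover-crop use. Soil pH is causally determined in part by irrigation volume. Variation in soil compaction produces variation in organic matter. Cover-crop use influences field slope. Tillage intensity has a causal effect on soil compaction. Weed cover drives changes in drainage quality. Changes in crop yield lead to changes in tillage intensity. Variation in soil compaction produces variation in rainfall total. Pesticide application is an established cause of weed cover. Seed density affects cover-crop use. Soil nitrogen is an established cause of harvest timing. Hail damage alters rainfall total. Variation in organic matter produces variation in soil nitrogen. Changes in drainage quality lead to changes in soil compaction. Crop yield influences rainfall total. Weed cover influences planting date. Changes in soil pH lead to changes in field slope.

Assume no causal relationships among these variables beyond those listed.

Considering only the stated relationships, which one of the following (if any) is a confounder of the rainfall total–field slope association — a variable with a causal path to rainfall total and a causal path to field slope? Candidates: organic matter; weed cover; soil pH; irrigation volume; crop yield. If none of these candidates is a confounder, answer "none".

Weed cover causes rainfall total (weed cover → drainage quality → soil compaction → rainfall total) and also causes field slope (weed cover → cover-crop use → field slope); it is a common cause of both.
Each of the other candidates lacks a causal path to at least one of rainfall total and field slope, so they do not confound the relationship.

weed cover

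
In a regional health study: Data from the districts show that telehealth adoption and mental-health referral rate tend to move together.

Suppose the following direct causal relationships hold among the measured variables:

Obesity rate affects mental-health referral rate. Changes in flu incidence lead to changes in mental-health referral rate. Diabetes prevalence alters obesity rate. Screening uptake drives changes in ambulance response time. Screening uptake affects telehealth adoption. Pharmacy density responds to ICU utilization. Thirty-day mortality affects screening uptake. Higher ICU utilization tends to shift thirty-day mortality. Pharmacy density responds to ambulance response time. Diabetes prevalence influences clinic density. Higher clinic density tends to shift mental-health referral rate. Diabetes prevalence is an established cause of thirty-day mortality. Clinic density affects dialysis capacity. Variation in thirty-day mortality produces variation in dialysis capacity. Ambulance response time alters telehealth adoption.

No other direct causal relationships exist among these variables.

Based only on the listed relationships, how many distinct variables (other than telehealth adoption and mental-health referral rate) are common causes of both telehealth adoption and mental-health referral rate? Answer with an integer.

The common causes are: diabetes prevalence (to telehealth adoption via diabetes prevalence → thirty-day mortality → screening uptake → telehealth adoption; to mental-health referral rate via diabetes prevalence → obesity rate → mental-health referral rate).
Every other variable lacks a causal path to at least one of telehealth adoption and mental-health referral rate.

1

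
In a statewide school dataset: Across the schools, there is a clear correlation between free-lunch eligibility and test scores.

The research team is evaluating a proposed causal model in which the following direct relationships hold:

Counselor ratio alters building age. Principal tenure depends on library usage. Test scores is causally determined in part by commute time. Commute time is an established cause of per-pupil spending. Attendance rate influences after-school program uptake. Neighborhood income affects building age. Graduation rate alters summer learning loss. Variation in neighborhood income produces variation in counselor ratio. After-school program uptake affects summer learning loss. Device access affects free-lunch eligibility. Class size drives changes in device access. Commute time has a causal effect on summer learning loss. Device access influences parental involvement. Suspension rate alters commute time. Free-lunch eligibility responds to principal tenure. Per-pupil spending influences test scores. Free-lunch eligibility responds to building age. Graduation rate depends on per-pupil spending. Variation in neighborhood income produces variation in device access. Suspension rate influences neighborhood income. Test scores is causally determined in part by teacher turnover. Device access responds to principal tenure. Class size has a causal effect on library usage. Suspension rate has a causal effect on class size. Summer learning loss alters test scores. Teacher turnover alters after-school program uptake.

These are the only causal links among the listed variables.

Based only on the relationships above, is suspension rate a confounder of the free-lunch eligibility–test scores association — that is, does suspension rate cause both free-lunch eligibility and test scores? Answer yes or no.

Suspension rate has a causal path to free-lunch eligibility (suspension rate → class size → device access → free-lunch eligibility) and to test scores (suspension rate → commute time → test scores), so it is a common cause of both — a confounder.

yes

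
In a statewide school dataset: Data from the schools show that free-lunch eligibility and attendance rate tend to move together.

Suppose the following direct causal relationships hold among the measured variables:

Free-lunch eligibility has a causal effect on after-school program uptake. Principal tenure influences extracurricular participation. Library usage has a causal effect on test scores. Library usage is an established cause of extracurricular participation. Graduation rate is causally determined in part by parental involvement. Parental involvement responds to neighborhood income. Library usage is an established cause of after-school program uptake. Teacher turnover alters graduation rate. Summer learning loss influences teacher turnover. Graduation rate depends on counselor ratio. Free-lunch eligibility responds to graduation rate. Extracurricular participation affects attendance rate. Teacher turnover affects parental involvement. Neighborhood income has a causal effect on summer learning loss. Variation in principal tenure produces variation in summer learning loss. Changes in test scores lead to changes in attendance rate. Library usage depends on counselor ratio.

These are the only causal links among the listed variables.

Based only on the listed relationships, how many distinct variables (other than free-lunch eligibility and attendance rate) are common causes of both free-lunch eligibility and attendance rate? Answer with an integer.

The common causes are: counselor ratio (to free-lunch eligibility via counselor ratio → graduation rate → free-lunch eligibility; to attendance rate via counselor ratio → library usage → test scores → attendance rate); principal tenure (to free-lunch eligibility via principal tenure → summer learning loss → teacher turnover → graduation rate → free-lunch eligibility; to attendance rate via principal tenure → extracurricular participation → attendance rate).
Every other variable lacks a causal path to at least one of free-lunch eligibility and attendance rate.

2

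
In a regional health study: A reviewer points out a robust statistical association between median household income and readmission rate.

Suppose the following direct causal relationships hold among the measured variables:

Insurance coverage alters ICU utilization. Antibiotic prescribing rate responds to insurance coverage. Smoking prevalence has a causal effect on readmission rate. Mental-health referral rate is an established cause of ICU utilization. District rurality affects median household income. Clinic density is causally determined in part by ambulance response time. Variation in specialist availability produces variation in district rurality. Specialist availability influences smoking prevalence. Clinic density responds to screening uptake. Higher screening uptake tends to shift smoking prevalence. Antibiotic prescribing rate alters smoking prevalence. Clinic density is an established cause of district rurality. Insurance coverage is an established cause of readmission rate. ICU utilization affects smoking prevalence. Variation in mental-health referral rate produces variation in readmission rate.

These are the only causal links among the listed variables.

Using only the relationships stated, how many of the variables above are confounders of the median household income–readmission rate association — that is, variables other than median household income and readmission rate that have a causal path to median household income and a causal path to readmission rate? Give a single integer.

The common causes are: screening uptake (to median household income via screening uptake → clinic density → district rurality → median household income; to readmission rate via screening uptake → smoking prevalence → readmission rate); specialist availability (to median household income via specialist availability → district rurality → median household income; to readmission rate via specialist availability → smoking prevalence → readmission rate).
Every other variable lacks a causal path to at least one of median household income and readmission rate.

2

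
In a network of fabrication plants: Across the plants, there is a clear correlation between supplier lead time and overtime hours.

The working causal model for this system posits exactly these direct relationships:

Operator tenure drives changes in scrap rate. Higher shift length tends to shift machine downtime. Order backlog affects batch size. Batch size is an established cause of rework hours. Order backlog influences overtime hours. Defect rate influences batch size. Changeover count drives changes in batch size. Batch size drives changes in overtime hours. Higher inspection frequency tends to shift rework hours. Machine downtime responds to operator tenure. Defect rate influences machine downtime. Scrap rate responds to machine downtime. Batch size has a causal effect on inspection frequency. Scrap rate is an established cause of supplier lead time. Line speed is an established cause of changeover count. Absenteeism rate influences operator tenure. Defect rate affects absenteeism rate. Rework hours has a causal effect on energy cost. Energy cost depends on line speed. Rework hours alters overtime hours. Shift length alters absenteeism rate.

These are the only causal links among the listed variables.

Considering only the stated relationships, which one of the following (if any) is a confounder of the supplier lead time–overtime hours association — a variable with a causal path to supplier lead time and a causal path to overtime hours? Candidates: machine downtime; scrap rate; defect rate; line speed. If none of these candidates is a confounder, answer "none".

defect rate

Defect rate causes supplier lead time (defect rate → machine downtime → scrap rate → supplier lead time) and also causes overtime hours (defect rate → batch size → overtime hours); it is a common cause of both.
Each of the other candidates lacks a causal path to at least one of supplier lead time and overtime hours, so they do not confound the relationship.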